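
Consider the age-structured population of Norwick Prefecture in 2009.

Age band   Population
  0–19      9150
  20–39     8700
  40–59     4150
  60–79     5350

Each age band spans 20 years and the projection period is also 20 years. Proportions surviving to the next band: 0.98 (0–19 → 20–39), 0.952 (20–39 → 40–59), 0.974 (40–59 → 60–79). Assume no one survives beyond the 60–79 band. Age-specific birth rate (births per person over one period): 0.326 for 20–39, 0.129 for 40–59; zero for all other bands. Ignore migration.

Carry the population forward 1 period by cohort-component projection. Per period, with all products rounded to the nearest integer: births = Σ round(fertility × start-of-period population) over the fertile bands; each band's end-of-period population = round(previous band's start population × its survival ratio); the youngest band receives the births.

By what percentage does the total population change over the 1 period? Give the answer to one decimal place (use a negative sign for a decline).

-9.8

[period 1]
Births: 8700 × 0.326 = 2836, 4150 × 0.129 = 535 → 3371
20–39: 9150 × 0.98 = 8967
40–59: 8700 × 0.952 = 8282
60–79: 4150 × 0.974 = 4042
End of period: [3371, 8967, 8282, 4042]
Total: 27350 → 24662; change = -2688; percentage change = -9.8%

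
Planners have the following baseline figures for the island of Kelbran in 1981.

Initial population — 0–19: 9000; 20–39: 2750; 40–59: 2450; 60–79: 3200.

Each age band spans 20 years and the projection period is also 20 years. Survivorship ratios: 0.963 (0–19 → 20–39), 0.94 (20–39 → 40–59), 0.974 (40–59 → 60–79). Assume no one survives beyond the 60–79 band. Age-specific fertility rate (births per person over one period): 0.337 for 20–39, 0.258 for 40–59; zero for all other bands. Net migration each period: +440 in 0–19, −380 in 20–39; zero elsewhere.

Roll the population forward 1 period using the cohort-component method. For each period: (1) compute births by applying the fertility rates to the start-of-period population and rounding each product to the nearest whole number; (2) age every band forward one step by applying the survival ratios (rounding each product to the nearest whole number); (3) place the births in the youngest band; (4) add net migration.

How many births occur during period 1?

1559

After projecting period 1:
Births: 2750 × 0.337 = 927  |  2450 × 0.258 = 632 → total 1559
20–39: 9000 × 0.963 = 8667
40–59: 2750 × 0.94 = 2585
60–79: 2450 × 0.974 = 2386
Net migration: 0–19 + 440 → 1999; 20–39 − 380 → 8287
Giving 1999 / 8287 / 2585 / 2386.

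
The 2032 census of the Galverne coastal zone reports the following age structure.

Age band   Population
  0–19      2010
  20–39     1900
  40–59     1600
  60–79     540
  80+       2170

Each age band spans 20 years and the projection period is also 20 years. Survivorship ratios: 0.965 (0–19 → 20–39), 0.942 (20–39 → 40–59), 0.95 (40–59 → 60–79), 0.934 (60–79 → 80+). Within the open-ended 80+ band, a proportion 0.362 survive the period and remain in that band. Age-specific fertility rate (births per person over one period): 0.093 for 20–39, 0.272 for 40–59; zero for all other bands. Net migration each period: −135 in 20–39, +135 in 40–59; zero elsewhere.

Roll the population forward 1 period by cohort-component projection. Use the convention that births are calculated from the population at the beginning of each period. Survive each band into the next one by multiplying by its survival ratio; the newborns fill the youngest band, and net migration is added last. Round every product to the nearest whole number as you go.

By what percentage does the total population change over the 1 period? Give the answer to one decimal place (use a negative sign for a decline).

-13.0

Call the bands 1 to 5, youngest first.
Period 1:
Births: 1900 × 0.093 = 177, 1600 × 0.272 = 435 ⇒ total 612
Band 2: 2010 × 0.965 = 1940
Band 3: 1900 × 0.942 = 1790
Band 4: 1600 × 0.95 = 1520
Band 5: 540 × 0.934 + 2170 × 0.362 = 504 + 786 = 1290
Net migration: Band 2 − 135 → 1805; Band 3 + 135 → 1925
Giving 612 / 1805 / 1925 / 1520 / 1290.
Total: 8220 → 7152; change = -1068; percentage change = -13.0%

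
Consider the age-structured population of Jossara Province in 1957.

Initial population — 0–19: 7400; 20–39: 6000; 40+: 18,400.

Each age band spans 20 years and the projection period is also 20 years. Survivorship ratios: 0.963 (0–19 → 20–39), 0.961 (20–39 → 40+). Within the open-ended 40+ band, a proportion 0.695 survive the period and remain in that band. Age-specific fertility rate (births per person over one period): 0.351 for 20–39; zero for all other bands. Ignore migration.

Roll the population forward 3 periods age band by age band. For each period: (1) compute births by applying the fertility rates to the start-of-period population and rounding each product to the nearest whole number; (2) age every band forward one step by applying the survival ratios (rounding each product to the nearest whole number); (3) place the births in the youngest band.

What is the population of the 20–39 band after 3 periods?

2408

(Bands numbered youngest = 1 to oldest = 3.)
— Period 1 —
Births: 6000 * 0.351 = 2106
Band 2: 7400 * 0.963 = 7126
Band 3: 6000 * 0.961 + 18400 * 0.695 = 5766 + 12788 = 18554
Population now: 0–19=2106, 20–39=7126, 40+=18554
— Period 2 —
Births: 7126 * 0.351 = 2501
Band 2: 2106 * 0.963 = 2028
Band 3: 7126 * 0.961 + 18554 * 0.695 = 6848 + 12895 = 19743
Population now: 0–19=2501, 20–39=2028, 40+=19743
— Period 3 —
Births: 2028 * 0.351 = 712
Band 2: 2501 * 0.963 = 2408
Band 3: 2028 * 0.961 + 19743 * 0.695 = 1949 + 13721 = 15670
Population now: 0–19=712, 20–39=2408, 40+=15670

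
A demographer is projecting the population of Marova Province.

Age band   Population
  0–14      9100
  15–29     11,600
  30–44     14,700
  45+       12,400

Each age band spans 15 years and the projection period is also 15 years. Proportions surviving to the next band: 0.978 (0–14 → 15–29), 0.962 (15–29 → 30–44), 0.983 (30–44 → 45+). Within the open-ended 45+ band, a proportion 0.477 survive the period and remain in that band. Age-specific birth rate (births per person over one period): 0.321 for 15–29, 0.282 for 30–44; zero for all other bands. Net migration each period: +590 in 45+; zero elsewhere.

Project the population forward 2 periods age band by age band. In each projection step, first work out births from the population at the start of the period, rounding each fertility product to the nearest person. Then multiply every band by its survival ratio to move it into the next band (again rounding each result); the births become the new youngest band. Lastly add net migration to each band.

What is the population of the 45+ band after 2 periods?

— Period 1 —
Births: 11600 * 0.321 = 3724, 14700 * 0.282 = 4145 ⇒ total 7869
15–29: 9100 * 0.978 = 8900
30–44: 11600 * 0.962 = 11159
45+: 14700 * 0.983 + 12400 * 0.477 = 14450 + 5915 = 20365
Net migration: 45+ + 590 → 20955
Population now: 0–14=7869, 15–29=8900, 30–44=11159, 45+=20955
— Period 2 —
Births: 8900 * 0.321 = 2857, 11159 * 0.282 = 3147 ⇒ total 6004
15–29: 7869 * 0.978 = 7696
30–44: 8900 * 0.962 = 8562
45+: 11159 * 0.983 + 20955 * 0.477 = 10969 + 9996 = 20965
Net migration: 45+ + 590 → 21555
Population now: 0–14=6004, 15–29=7696, 30–44=8562, 45+=21555

21555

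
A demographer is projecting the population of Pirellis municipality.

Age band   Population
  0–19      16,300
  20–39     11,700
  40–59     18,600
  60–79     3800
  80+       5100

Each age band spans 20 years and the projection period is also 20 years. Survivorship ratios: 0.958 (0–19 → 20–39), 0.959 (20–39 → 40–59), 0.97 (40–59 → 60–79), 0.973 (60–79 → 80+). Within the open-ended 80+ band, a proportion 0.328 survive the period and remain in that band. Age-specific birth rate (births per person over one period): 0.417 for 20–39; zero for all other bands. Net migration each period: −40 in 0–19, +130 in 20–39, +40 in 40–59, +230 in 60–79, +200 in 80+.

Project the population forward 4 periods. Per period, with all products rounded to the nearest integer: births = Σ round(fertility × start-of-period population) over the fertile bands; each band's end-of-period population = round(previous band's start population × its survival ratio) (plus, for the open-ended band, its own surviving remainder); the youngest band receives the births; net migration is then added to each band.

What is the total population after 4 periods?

35946

Let group 1 be 0–19 through group 5 = 80+.
After projecting period 1:
Births: 11700 × 0.417 = 4879
Group 2: 16300 × 0.958 = 15615
Group 3: 11700 × 0.959 = 11220
Group 4: 18600 × 0.97 = 18042
Group 5: 3800 × 0.973 + 5100 × 0.328 = 3697 + 1673 = 5370
Net migration: Group 1 − 40 → 4839; Group 2 + 130 → 15745; Group 3 + 40 → 11260; Group 4 + 230 → 18272; Group 5 + 200 → 5570
→ [4839, 15745, 11260, 18272, 5570]
After projecting period 2:
Births: 15745 × 0.417 = 6566
Group 2: 4839 × 0.958 = 4636
Group 3: 15745 × 0.959 = 15099
Group 4: 11260 × 0.97 = 10922
Group 5: 18272 × 0.973 + 5570 × 0.328 = 17779 + 1827 = 19606
Net migration: Group 1 − 40 → 6526; Group 2 + 130 → 4766; Group 3 + 40 → 15139; Group 4 + 230 → 11152; Group 5 + 200 → 19806
→ [6526, 4766, 15139, 11152, 19806]
After projecting period 3:
Births: 4766 × 0.417 = 1987
Group 2: 6526 × 0.958 = 6252
Group 3: 4766 × 0.959 = 4571
Group 4: 15139 × 0.97 = 14685
Group 5: 11152 × 0.973 + 19806 × 0.328 = 10851 + 6496 = 17347
Net migration: Group 1 − 40 → 1947; Group 2 + 130 → 6382; Group 3 + 40 → 4611; Group 4 + 230 → 14915; Group 5 + 200 → 17547
→ [1947, 6382, 4611, 14915, 17547]
After projecting period 4:
Births: 6382 × 0.417 = 2661
Group 2: 1947 × 0.958 = 1865
Group 3: 6382 × 0.959 = 6120
Group 4: 4611 × 0.97 = 4473
Group 5: 14915 × 0.973 + 17547 × 0.328 = 14512 + 5755 = 20267
Net migration: Group 1 − 40 → 2621; Group 2 + 130 → 1995; Group 3 + 40 → 6160; Group 4 + 230 → 4703; Group 5 + 200 → 20467
→ [2621, 1995, 6160, 4703, 20467]
Total after period 4: 2621 + 1995 + 6160 + 4703 + 20467 = 35946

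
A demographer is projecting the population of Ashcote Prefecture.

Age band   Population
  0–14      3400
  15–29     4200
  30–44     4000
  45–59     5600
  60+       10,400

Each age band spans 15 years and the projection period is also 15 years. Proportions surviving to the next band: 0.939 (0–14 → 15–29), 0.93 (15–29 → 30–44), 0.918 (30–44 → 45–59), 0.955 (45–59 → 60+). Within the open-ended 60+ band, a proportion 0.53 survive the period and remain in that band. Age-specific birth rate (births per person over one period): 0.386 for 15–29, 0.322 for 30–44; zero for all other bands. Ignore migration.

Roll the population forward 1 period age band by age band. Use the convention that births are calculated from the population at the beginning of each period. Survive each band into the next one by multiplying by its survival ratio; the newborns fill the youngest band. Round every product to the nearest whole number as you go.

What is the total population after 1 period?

24540

Let band 1 be 0–14 through band 5 = 60+.
Period 1:
Births: 4200 × 0.386 = 1621 ; 4000 × 0.322 = 1288 — total 2909
Band 2: 3400 × 0.939 = 3193
Band 3: 4200 × 0.93 = 3906
Band 4: 4000 × 0.918 = 3672
Band 5: 5600 × 0.955 + 10400 × 0.53 = 5348 + 5512 = 10860
→ [2909, 3193, 3906, 3672, 10860]
Total after period 1: 2909 + 3193 + 3906 + 3672 + 10860 = 24540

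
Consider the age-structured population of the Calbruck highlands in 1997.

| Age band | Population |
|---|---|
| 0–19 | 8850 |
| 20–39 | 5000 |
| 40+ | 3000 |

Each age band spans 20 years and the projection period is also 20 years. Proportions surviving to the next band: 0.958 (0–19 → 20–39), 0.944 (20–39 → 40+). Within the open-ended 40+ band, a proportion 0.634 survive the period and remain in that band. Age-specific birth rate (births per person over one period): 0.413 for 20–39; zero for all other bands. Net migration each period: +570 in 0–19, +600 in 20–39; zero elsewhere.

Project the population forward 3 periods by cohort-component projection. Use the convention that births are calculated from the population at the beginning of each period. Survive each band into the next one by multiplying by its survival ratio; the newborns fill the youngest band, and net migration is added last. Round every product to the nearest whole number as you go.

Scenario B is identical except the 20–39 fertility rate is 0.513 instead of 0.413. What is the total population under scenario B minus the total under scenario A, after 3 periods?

Let band 1 be 0–19 through band 3 = 40+.
Period 1.
Births: 5000 * 0.413 = 2065
Band 2: 8850 * 0.958 = 8478
Band 3: 5000 * 0.944 + 3000 * 0.634 = 4720 + 1902 = 6622
Net migration: Band 1 + 570 → 2635; Band 2 + 600 → 9078
End of period: [2635, 9078, 6622]
Period 2.
Births: 9078 * 0.413 = 3749
Band 2: 2635 * 0.958 = 2524
Band 3: 9078 * 0.944 + 6622 * 0.634 = 8570 + 4198 = 12768
Net migration: Band 1 + 570 → 4319; Band 2 + 600 → 3124
End of period: [4319, 3124, 12768]
Period 3.
Births: 3124 * 0.413 = 1290
Band 2: 4319 * 0.958 = 4138
Band 3: 3124 * 0.944 + 12768 * 0.634 = 2949 + 8095 = 11044
Net migration: Band 1 + 570 → 1860; Band 2 + 600 → 4738
End of period: [1860, 4738, 11044]
Scenario A total after 3 periods: 17642
Scenario B projection —
Period 1.
Births: 5000 * 0.513 = 2565
Band 2: 8850 * 0.958 = 8478
Band 3: 5000 * 0.944 + 3000 * 0.634 = 4720 + 1902 = 6622
Net migration: Band 1 + 570 → 3135; Band 2 + 600 → 9078
End of period: [3135, 9078, 6622]
Period 2.
Births: 9078 * 0.513 = 4657
Band 2: 3135 * 0.958 = 3003
Band 3: 9078 * 0.944 + 6622 * 0.634 = 8570 + 4198 = 12768
Net migration: Band 1 + 570 → 5227; Band 2 + 600 → 3603
End of period: [5227, 3603, 12768]
Period 3.
Births: 3603 * 0.513 = 1848
Band 2: 5227 * 0.958 = 5007
Band 3: 3603 * 0.944 + 12768 * 0.634 = 3401 + 8095 = 11496
Net migration: Band 1 + 570 → 2418; Band 2 + 600 → 5607
End of period: [2418, 5607, 11496]
Scenario B total after 3 periods: 19521
Difference B − A = 19521 − 17642 = 1879

1879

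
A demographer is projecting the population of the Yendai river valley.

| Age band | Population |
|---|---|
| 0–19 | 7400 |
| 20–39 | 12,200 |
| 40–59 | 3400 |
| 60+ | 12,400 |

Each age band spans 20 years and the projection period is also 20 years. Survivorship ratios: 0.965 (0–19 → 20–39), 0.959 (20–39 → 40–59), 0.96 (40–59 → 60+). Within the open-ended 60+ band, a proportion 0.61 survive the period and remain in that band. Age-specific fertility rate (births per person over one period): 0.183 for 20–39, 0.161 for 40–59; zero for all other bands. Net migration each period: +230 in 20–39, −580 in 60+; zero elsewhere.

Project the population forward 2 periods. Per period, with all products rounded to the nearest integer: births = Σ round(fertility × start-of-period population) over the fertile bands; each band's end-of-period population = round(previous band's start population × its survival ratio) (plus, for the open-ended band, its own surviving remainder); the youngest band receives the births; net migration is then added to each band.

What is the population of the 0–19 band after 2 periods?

[period 1]
Births: 12200 * 0.183 = 2233  |  3400 * 0.161 = 547 → 2780
20–39: 7400 * 0.965 = 7141
40–59: 12200 * 0.959 = 11700
60+: 3400 * 0.96 + 12400 * 0.61 = 3264 + 7564 = 10828
Net migration: 20–39 + 230 → 7371; 60+ − 580 → 10248
Giving 2780 / 7371 / 11700 / 10248.
[period 2]
Births: 7371 * 0.183 = 1349  |  11700 * 0.161 = 1884 → 3233
20–39: 2780 * 0.965 = 2683
40–59: 7371 * 0.959 = 7069
60+: 11700 * 0.96 + 10248 * 0.61 = 11232 + 6251 = 17483
Net migration: 20–39 + 230 → 2913; 60+ − 580 → 16903
Giving 3233 / 2913 / 7069 / 16903.

3233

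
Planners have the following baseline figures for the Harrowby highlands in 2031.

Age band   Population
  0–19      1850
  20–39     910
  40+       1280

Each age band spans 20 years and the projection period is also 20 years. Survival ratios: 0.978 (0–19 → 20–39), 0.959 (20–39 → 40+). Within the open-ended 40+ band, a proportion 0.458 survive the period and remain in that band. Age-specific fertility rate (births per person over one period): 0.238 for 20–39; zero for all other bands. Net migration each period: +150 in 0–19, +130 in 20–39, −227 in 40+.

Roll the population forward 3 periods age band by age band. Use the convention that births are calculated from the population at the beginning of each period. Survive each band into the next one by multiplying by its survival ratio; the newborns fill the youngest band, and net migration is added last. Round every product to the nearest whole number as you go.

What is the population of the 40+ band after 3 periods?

1248

Numbering the bands 1..3 from youngest to oldest:
Period 1:
Births: 910 × 0.238 = 217
Band 2: 1850 × 0.978 = 1809
Band 3: 910 × 0.959 + 1280 × 0.458 = 873 + 586 = 1459
Net migration: Band 1 + 150 → 367; Band 2 + 130 → 1939; Band 3 − 227 → 1232
Giving 367 / 1939 / 1232.
Period 2:
Births: 1939 × 0.238 = 461
Band 2: 367 × 0.978 = 359
Band 3: 1939 × 0.959 + 1232 × 0.458 = 1860 + 564 = 2424
Net migration: Band 1 + 150 → 611; Band 2 + 130 → 489; Band 3 − 227 → 2197
Giving 611 / 489 / 2197.
Period 3:
Births: 489 × 0.238 = 116
Band 2: 611 × 0.978 = 598
Band 3: 489 × 0.959 + 2197 × 0.458 = 469 + 1006 = 1475
Net migration: Band 1 + 150 → 266; Band 2 + 130 → 728; Band 3 − 227 → 1248
Giving 266 / 728 / 1248.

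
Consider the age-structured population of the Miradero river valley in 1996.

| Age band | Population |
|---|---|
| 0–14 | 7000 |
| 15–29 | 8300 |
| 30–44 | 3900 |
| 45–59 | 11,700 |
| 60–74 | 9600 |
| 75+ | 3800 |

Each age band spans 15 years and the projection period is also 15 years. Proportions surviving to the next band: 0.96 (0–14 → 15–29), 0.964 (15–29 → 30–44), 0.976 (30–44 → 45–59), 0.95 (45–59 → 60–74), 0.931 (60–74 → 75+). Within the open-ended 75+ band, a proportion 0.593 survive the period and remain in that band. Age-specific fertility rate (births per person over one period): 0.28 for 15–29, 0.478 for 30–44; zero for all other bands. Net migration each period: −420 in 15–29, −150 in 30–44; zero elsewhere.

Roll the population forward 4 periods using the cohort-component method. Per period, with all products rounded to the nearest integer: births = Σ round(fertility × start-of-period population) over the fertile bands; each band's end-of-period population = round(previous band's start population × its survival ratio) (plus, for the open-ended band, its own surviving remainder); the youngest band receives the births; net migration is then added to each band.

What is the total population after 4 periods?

Period 1:
Births: 8300 * 0.28 = 2324, 3900 * 0.478 = 1864 → total 4188
15–29: 7000 * 0.96 = 6720
30–44: 8300 * 0.964 = 8001
45–59: 3900 * 0.976 = 3806
60–74: 11700 * 0.95 = 11115
75+: 9600 * 0.931 + 3800 * 0.593 = 8938 + 2253 = 11191
Net migration: 15–29 − 420 → 6300; 30–44 − 150 → 7851
→ [4188, 6300, 7851, 3806, 11115, 11191]
Period 2:
Births: 6300 * 0.28 = 1764, 7851 * 0.478 = 3753 → total 5517
15–29: 4188 * 0.96 = 4020
30–44: 6300 * 0.964 = 6073
45–59: 7851 * 0.976 = 7663
60–74: 3806 * 0.95 = 3616
75+: 11115 * 0.931 + 11191 * 0.593 = 10348 + 6636 = 16984
Net migration: 15–29 − 420 → 3600; 30–44 − 150 → 5923
→ [5517, 3600, 5923, 7663, 3616, 16984]
Period 3:
Births: 3600 * 0.28 = 1008, 5923 * 0.478 = 2831 → total 3839
15–29: 5517 * 0.96 = 5296
30–44: 3600 * 0.964 = 3470
45–59: 5923 * 0.976 = 5781
60–74: 7663 * 0.95 = 7280
75+: 3616 * 0.931 + 16984 * 0.593 = 3366 + 10072 = 13438
Net migration: 15–29 − 420 → 4876; 30–44 − 150 → 3320
→ [3839, 4876, 3320, 5781, 7280, 13438]
Period 4:
Births: 4876 * 0.28 = 1365, 3320 * 0.478 = 1587 → total 2952
15–29: 3839 * 0.96 = 3685
30–44: 4876 * 0.964 = 4700
45–59: 3320 * 0.976 = 3240
60–74: 5781 * 0.95 = 5492
75+: 7280 * 0.931 + 13438 * 0.593 = 6778 + 7969 = 14747
Net migration: 15–29 − 420 → 3265; 30–44 − 150 → 4550
→ [2952, 3265, 4550, 3240, 5492, 14747]
Total after period 4: 2952 + 3265 + 4550 + 3240 + 5492 + 14747 = 34246

34246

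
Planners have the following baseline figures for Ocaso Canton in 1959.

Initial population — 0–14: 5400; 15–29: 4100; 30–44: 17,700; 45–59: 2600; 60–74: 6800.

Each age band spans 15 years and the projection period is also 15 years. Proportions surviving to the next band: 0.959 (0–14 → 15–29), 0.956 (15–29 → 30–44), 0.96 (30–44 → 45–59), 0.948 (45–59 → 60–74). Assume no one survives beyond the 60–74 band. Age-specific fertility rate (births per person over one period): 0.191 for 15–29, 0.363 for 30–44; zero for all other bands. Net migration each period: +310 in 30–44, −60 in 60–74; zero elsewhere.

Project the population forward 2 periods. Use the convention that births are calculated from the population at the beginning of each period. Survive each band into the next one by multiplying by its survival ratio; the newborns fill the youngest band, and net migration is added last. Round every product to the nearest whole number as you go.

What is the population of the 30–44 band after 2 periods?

5261

Call the bands 1 to 5, youngest first.
Period 1.
Births: 4100 × 0.191 = 783  |  17700 × 0.363 = 6425 → total 7208
Band 2: 5400 × 0.959 = 5179
Band 3: 4100 × 0.956 = 3920
Band 4: 17700 × 0.96 = 16992
Band 5: 2600 × 0.948 = 2465
Net migration: Band 3 + 310 → 4230; Band 5 − 60 → 2405
Population now: 0–14=7208, 15–29=5179, 30–44=4230, 45–59=16992, 60–74=2405
Period 2.
Births: 5179 × 0.191 = 989  |  4230 × 0.363 = 1535 → total 2524
Band 2: 7208 × 0.959 = 6912
Band 3: 5179 × 0.956 = 4951
Band 4: 4230 × 0.96 = 4061
Band 5: 16992 × 0.948 = 16108
Net migration: Band 3 + 310 → 5261; Band 5 − 60 → 16048
Population now: 0–14=2524, 15–29=6912, 30–44=5261, 45–59=4061, 60–74=16048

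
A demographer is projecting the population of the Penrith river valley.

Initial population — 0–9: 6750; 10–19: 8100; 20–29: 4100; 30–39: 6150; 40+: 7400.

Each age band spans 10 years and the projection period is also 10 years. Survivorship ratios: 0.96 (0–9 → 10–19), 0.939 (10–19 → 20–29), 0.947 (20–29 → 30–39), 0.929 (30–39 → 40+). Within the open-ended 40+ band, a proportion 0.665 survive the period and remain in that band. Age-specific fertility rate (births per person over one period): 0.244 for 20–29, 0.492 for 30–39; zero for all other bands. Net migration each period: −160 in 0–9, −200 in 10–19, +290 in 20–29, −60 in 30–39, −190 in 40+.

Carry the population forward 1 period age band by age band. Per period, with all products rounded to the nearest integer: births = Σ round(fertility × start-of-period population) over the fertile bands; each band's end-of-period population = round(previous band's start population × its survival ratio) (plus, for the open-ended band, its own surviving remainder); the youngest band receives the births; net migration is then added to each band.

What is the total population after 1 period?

Period 1:
Births: 4100 × 0.244 = 1000, 6150 × 0.492 = 3026 — total 4026
10–19: 6750 × 0.96 = 6480
20–29: 8100 × 0.939 = 7606
30–39: 4100 × 0.947 = 3883
40+: 6150 × 0.929 + 7400 × 0.665 = 5713 + 4921 = 10634
Net migration: 0–9 − 160 → 3866; 10–19 − 200 → 6280; 20–29 + 290 → 7896; 30–39 − 60 → 3823; 40+ − 190 → 10444
Population now: 0–9=3866, 10–19=6280, 20–29=7896, 30–39=3823, 40+=10444
Total after period 1: 3866 + 6280 + 7896 + 3823 + 10444 = 32309

32309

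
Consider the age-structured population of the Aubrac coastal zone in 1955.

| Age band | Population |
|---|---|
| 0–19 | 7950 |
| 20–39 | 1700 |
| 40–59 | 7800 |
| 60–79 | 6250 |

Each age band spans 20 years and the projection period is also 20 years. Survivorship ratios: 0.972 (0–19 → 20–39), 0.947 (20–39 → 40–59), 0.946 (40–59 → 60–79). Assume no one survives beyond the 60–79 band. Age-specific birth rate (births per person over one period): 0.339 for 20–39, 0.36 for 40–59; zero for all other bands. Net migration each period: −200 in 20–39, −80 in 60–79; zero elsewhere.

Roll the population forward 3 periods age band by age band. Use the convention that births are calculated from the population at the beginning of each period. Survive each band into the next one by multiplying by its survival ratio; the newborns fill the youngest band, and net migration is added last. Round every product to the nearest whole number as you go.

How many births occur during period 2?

3132

Numbering the groups 1..4 from youngest to oldest:
— Period 1 —
Births: 1700 * 0.339 = 576 ; 7800 * 0.36 = 2808 → 3384
Group 2: 7950 * 0.972 = 7727
Group 3: 1700 * 0.947 = 1610
Group 4: 7800 * 0.946 = 7379
Net migration: Group 2 − 200 → 7527; Group 4 − 80 → 7299
Population now: 0–19=3384, 20–39=7527, 40–59=1610, 60–79=7299
— Period 2 —
Births: 7527 * 0.339 = 2552 ; 1610 * 0.36 = 580 → 3132
Group 2: 3384 * 0.972 = 3289
Group 3: 7527 * 0.947 = 7128
Group 4: 1610 * 0.946 = 1523
Net migration: Group 2 − 200 → 3089; Group 4 − 80 → 1443
Population now: 0–19=3132, 20–39=3089, 40–59=7128, 60–79=1443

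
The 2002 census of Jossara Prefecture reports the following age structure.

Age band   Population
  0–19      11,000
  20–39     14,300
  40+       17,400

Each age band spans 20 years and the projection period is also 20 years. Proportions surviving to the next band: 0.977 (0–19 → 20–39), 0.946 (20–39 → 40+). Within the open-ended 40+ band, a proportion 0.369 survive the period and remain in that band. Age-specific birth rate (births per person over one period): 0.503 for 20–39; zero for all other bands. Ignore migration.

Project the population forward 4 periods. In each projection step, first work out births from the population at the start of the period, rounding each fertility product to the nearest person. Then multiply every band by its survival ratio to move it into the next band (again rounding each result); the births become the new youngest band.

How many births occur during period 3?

3535

After projecting period 1:
Births: 14300 × 0.503 = 7193
20–39: 11000 × 0.977 = 10747
40+: 14300 × 0.946 + 17400 × 0.369 = 13528 + 6421 = 19949
Giving 7193 / 10747 / 19949.
After projecting period 2:
Births: 10747 × 0.503 = 5406
20–39: 7193 × 0.977 = 7028
40+: 10747 × 0.946 + 19949 × 0.369 = 10167 + 7361 = 17528
Giving 5406 / 7028 / 17528.
After projecting period 3:
Births: 7028 × 0.503 = 3535
20–39: 5406 × 0.977 = 5282
40+: 7028 × 0.946 + 17528 × 0.369 = 6648 + 6468 = 13116
Giving 3535 / 5282 / 13116.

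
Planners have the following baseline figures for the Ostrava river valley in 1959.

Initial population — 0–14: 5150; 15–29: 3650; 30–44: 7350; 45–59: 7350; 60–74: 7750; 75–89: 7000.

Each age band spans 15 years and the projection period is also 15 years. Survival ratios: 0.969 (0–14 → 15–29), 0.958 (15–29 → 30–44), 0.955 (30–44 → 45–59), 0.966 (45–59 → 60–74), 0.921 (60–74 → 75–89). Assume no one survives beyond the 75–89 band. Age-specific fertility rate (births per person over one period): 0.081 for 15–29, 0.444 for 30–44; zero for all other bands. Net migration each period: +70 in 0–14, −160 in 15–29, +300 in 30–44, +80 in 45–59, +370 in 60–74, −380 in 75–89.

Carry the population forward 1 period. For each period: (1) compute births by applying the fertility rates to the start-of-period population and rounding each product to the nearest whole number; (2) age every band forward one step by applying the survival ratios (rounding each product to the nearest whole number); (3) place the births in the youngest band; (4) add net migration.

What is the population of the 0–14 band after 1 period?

3629

Period 1:
Births: 3650 × 0.081 = 296, 7350 × 0.444 = 3263 ⇒ total 3559
15–29: 5150 × 0.969 = 4990
30–44: 3650 × 0.958 = 3497
45–59: 7350 × 0.955 = 7019
60–74: 7350 × 0.966 = 7100
75–89: 7750 × 0.921 = 7138
Net migration: 0–14 + 70 → 3629; 15–29 − 160 → 4830; 30–44 + 300 → 3797; 45–59 + 80 → 7099; 60–74 + 370 → 7470; 75–89 − 380 → 6758
End of period: [3629, 4830, 3797, 7099, 7470, 6758]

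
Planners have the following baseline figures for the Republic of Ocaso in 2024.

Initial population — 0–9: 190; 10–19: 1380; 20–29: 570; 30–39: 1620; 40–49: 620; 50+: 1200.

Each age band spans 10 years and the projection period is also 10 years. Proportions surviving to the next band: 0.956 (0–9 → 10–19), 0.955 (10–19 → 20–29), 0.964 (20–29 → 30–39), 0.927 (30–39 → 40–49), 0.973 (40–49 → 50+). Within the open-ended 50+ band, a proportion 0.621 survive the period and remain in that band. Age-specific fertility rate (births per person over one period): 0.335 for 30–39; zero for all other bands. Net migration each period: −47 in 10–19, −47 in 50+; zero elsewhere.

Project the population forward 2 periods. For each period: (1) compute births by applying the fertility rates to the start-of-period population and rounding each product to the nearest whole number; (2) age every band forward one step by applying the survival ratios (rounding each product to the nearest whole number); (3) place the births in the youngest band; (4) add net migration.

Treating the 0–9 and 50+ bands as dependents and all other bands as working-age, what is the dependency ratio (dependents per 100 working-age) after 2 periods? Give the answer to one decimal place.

101.0

Period 1:
Births: 1620 × 0.335 = 543
10–19: 190 × 0.956 = 182
20–29: 1380 × 0.955 = 1318
30–39: 570 × 0.964 = 549
40–49: 1620 × 0.927 = 1502
50+: 620 × 0.973 + 1200 × 0.621 = 603 + 745 = 1348
Net migration: 10–19 − 47 → 135; 50+ − 47 → 1301
End of period: [543, 135, 1318, 549, 1502, 1301]
Period 2:
Births: 549 × 0.335 = 184
10–19: 543 × 0.956 = 519
20–29: 135 × 0.955 = 129
30–39: 1318 × 0.964 = 1271
40–49: 549 × 0.927 = 509
50+: 1502 × 0.973 + 1301 × 0.621 = 1461 + 808 = 2269
Net migration: 10–19 − 47 → 472; 50+ − 47 → 2222
End of period: [184, 472, 129, 1271, 509, 2222]
Dependents (band 0–9 + band 50+) = 184 + 2222 = 2406; working-age = 2381; ratio = 2406/2381 × 100 = 101.0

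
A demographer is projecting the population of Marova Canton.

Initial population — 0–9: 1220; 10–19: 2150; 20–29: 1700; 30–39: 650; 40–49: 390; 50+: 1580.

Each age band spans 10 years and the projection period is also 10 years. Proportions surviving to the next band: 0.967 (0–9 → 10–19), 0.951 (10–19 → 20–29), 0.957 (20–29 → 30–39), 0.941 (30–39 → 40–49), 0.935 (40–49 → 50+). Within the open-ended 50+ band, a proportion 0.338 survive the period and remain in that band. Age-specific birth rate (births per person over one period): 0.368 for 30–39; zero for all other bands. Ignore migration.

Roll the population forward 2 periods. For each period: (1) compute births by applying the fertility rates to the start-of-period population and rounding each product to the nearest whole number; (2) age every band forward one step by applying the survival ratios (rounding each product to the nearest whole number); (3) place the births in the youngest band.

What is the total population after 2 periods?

(Groups numbered youngest = 1 to oldest = 6.)
After projecting period 1:
Births: 650 × 0.368 = 239
Group 2: 1220 × 0.967 = 1180
Group 3: 2150 × 0.951 = 2045
Group 4: 1700 × 0.957 = 1627
Group 5: 650 × 0.941 = 612
Group 6: 390 × 0.935 + 1580 × 0.338 = 365 + 534 = 899
End of period: [239, 1180, 2045, 1627, 612, 899]
After projecting period 2:
Births: 1627 × 0.368 = 599
Group 2: 239 × 0.967 = 231
Group 3: 1180 × 0.951 = 1122
Group 4: 2045 × 0.957 = 1957
Group 5: 1627 × 0.941 = 1531
Group 6: 612 × 0.935 + 899 × 0.338 = 572 + 304 = 876
End of period: [599, 231, 1122, 1957, 1531, 876]
Total after period 2: 599 + 231 + 1122 + 1957 + 1531 + 876 = 6316

6316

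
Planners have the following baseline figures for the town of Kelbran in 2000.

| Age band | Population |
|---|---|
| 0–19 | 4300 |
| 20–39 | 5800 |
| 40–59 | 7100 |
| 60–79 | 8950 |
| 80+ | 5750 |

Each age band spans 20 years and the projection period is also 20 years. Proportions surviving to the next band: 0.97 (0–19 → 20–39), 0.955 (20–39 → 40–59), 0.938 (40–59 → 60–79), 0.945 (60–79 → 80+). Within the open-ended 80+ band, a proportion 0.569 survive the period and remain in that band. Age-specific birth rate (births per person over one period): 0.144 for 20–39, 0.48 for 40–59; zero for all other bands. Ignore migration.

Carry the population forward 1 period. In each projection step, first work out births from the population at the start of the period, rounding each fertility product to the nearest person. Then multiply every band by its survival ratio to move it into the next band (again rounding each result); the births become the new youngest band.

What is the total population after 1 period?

32343

Call the bands 1 to 5, youngest first.
[period 1]
Births: 5800 × 0.144 = 835 ; 7100 × 0.48 = 3408 — total 4243
Band 2: 4300 × 0.97 = 4171
Band 3: 5800 × 0.955 = 5539
Band 4: 7100 × 0.938 = 6660
Band 5: 8950 × 0.945 + 5750 × 0.569 = 8458 + 3272 = 11730
→ [4243, 4171, 5539, 6660, 11730]
Total after period 1: 4243 + 4171 + 5539 + 6660 + 11730 = 32343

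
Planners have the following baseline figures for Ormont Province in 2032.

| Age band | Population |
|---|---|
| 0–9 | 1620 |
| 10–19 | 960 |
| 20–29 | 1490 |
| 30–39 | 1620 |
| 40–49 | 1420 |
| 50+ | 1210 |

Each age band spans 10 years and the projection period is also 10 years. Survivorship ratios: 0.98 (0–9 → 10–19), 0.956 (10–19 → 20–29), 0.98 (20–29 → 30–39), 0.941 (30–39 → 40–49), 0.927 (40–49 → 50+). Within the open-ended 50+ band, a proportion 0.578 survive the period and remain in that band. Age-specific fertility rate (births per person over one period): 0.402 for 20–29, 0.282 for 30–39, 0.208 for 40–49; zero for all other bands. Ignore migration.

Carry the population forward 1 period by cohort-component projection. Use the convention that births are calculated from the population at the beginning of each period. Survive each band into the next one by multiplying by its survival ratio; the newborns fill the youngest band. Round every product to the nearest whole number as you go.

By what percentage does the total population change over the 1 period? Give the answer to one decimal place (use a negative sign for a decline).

6.4

[period 1]
Births: 1490 × 0.402 = 599  |  1620 × 0.282 = 457  |  1420 × 0.208 = 295 → total 1351
10–19: 1620 × 0.98 = 1588
20–29: 960 × 0.956 = 918
30–39: 1490 × 0.98 = 1460
40–49: 1620 × 0.941 = 1524
50+: 1420 × 0.927 + 1210 × 0.578 = 1316 + 699 = 2015
End of period: [1351, 1588, 918, 1460, 1524, 2015]
Total: 8320 → 8856; change = 536; percentage change = 6.4%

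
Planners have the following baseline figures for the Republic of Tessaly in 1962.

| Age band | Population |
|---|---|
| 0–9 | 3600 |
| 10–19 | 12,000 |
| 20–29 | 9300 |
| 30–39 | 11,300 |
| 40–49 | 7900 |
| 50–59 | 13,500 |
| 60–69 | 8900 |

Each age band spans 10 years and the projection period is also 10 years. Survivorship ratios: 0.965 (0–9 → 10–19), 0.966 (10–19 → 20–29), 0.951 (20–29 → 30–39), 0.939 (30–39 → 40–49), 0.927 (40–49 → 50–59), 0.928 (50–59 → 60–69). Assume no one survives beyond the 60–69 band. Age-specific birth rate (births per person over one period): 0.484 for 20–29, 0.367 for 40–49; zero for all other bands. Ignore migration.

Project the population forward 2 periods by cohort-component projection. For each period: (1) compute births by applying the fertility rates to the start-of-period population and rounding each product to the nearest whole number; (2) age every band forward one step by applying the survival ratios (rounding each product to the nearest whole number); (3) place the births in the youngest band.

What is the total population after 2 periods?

55963

[period 1]
Births: 9300 * 0.484 = 4501 ; 7900 * 0.367 = 2899 → total 7400
10–19: 3600 * 0.965 = 3474
20–29: 12000 * 0.966 = 11592
30–39: 9300 * 0.951 = 8844
40–49: 11300 * 0.939 = 10611
50–59: 7900 * 0.927 = 7323
60–69: 13500 * 0.928 = 12528
Population now: 0–9=7400, 10–19=3474, 20–29=11592, 30–39=8844, 40–49=10611, 50–59=7323, 60–69=12528
[period 2]
Births: 11592 * 0.484 = 5611 ; 10611 * 0.367 = 3894 → total 9505
10–19: 7400 * 0.965 = 7141
20–29: 3474 * 0.966 = 3356
30–39: 11592 * 0.951 = 11024
40–49: 8844 * 0.939 = 8305
50–59: 10611 * 0.927 = 9836
60–69: 7323 * 0.928 = 6796
Population now: 0–9=9505, 10–19=7141, 20–29=3356, 30–39=11024, 40–49=8305, 50–59=9836, 60–69=6796
Total after period 2: 9505 + 7141 + 3356 + 11024 + 8305 + 9836 + 6796 = 55963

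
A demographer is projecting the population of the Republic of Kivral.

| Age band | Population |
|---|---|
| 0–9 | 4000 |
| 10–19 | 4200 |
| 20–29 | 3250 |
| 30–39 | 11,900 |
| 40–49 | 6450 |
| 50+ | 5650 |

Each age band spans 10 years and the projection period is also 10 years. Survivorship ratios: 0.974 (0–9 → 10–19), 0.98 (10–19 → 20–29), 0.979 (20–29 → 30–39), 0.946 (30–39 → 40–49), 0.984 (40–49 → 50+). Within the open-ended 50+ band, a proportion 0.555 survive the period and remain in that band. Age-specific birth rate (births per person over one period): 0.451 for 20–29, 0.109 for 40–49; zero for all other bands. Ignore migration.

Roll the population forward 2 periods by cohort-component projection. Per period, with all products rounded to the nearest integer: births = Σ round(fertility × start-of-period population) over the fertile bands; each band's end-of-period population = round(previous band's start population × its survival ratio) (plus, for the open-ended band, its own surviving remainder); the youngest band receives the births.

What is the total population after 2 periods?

Period 1.
Births: 3250 * 0.451 = 1466, 6450 * 0.109 = 703 ⇒ total 2169
10–19: 4000 * 0.974 = 3896
20–29: 4200 * 0.98 = 4116
30–39: 3250 * 0.979 = 3182
40–49: 11900 * 0.946 = 11257
50+: 6450 * 0.984 + 5650 * 0.555 = 6347 + 3136 = 9483
→ [2169, 3896, 4116, 3182, 11257, 9483]
Period 2.
Births: 4116 * 0.451 = 1856, 11257 * 0.109 = 1227 ⇒ total 3083
10–19: 2169 * 0.974 = 2113
20–29: 3896 * 0.98 = 3818
30–39: 4116 * 0.979 = 4030
40–49: 3182 * 0.946 = 3010
50+: 11257 * 0.984 + 9483 * 0.555 = 11077 + 5263 = 16340
→ [3083, 2113, 3818, 4030, 3010, 16340]
Total after period 2: 3083 + 2113 + 3818 + 4030 + 3010 + 16340 = 32394

32394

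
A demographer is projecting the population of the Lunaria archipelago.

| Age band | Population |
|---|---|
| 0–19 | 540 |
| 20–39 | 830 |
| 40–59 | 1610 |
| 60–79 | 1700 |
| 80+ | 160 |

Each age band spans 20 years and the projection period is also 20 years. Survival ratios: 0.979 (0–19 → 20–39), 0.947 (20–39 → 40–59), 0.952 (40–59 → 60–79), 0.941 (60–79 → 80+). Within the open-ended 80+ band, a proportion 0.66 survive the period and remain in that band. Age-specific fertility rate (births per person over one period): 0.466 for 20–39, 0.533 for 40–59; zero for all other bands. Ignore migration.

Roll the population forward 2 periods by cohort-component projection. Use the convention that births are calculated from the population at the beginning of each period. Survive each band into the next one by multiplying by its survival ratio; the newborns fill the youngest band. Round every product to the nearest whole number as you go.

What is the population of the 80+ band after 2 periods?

— Period 1 —
Births: 830 × 0.466 = 387 ; 1610 × 0.533 = 858 → total 1245
20–39: 540 × 0.979 = 529
40–59: 830 × 0.947 = 786
60–79: 1610 × 0.952 = 1533
80+: 1700 × 0.941 + 160 × 0.66 = 1600 + 106 = 1706
Population now: 0–19=1245, 20–39=529, 40–59=786, 60–79=1533, 80+=1706
— Period 2 —
Births: 529 × 0.466 = 247 ; 786 × 0.533 = 419 → total 666
20–39: 1245 × 0.979 = 1219
40–59: 529 × 0.947 = 501
60–79: 786 × 0.952 = 748
80+: 1533 × 0.941 + 1706 × 0.66 = 1443 + 1126 = 2569
Population now: 0–19=666, 20–39=1219, 40–59=501, 60–79=748, 80+=2569

2569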